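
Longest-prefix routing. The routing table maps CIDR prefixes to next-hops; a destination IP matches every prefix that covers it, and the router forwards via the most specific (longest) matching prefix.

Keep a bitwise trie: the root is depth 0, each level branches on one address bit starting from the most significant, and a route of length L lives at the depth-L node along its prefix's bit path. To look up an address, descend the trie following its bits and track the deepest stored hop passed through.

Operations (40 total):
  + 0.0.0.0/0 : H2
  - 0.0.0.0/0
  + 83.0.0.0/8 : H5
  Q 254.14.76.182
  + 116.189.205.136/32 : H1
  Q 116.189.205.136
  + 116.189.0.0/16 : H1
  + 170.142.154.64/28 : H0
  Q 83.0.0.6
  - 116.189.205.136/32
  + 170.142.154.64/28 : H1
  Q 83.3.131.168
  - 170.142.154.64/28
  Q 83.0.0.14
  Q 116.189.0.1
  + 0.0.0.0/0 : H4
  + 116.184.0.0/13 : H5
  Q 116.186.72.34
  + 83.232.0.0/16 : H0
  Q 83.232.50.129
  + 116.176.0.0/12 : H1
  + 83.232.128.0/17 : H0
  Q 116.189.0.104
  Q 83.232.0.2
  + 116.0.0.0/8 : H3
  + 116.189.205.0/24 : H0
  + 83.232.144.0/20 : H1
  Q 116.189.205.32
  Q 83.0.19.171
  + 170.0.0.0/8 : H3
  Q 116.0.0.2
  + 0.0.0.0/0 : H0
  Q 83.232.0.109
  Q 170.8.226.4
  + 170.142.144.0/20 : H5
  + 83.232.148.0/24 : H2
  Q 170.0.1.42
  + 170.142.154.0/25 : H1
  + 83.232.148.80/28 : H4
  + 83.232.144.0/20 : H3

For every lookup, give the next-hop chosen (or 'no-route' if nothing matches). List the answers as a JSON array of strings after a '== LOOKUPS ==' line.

Process each operation:
  + 0.0.0.0/0 (H2) depth=0
  - 0.0.0.0/0 clear@0
  + 83.0.0.0/8 (H5) depth=8
  ? 254.14.76.182  path d0:-  best=no-route
  + 116.189.205.136/32 (H1) depth=32
  ? 116.189.205.136  path d0:-→d1:-→d2:-→d3:-→d4:-→d5:-→d6:-→d7:-→d8:-→d9:-→d10:-→d11:-→d12:-→d13:-→d14:-→d15:-→d16:-→d17:-→d18:-→d19:-→d20:-→d21:-→d22:-→d23:-→d24:-→d25:-→d26:-→d27:-→d28:-→d29:-→d30:-→d31:-→d32:H1  best=H1
  + 116.189.0.0/16 (H1) depth=16
  + 170.142.154.64/28 (H0) depth=28
  ? 83.0.0.6  path d0:-→d1:-→d2:-→d3:-→d4:-→d5:-→d6:-→d7:-→d8:H5  best=H5
  - 116.189.205.136/32 clear@32
  + 170.142.154.64/28 (H1) depth=28
  ? 83.3.131.168  path d0:-→d1:-→d2:-→d3:-→d4:-→d5:-→d6:-→d7:-→d8:H5  best=H5
  - 170.142.154.64/28 clear@28
  ? 83.0.0.14  path d0:-→d1:-→d2:-→d3:-→d4:-→d5:-→d6:-→d7:-→d8:H5  best=H5
  ? 116.189.0.1  path d0:-→d1:-→d2:-→d3:-→d4:-→d5:-→d6:-→d7:-→d8:-→d9:-→d10:-→d11:-→d12:-→d13:-→d14:-→d15:-→d16:H1  best=H1
  + 0.0.0.0/0 (H4) depth=0
  + 116.184.0.0/13 (H5) depth=13
  ? 116.186.72.34  path d0:H4→d1:-→d2:-→d3:-→d4:-→d5:-→d6:-→d7:-→d8:-→d9:-→d10:-→d11:-→d12:-→d13:H5  best=H5
  + 83.232.0.0/16 (H0) depth=16
  ? 83.232.50.129  path d0:H4→d1:-→d2:-→d3:-→d4:-→d5:-→d6:-→d7:-→d8:H5→d9:-→d10:-→d11:-→d12:-→d13:-→d14:-→d15:-→d16:H0  best=H0
  + 116.176.0.0/12 (H1) depth=12
  + 83.232.128.0/17 (H0) depth=17
  ? 116.189.0.104  path d0:H4→d1:-→d2:-→d3:-→d4:-→d5:-→d6:-→d7:-→d8:-→d9:-→d10:-→d11:-→d12:H1→d13:H5→d14:-→d15:-→d16:H1  best=H1
  ? 83.232.0.2  path d0:H4→d1:-→d2:-→d3:-→d4:-→d5:-→d6:-→d7:-→d8:H5→d9:-→d10:-→d11:-→d12:-→d13:-→d14:-→d15:-→d16:H0  best=H0
  + 116.0.0.0/8 (H3) depth=8
  + 116.189.205.0/24 (H0) depth=24
  + 83.232.144.0/20 (H1) depth=20
  ? 116.189.205.32  path d0:H4→d1:-→d2:-→d3:-→d4:-→d5:-→d6:-→d7:-→d8:H3→d9:-→d10:-→d11:-→d12:H1→d13:H5→d14:-→d15:-→d16:H1→d17:-→d18:-→d19:-→d20:-→d21:-→d22:-→d23:-→d24:H0  best=H0
  ? 83.0.19.171  path d0:H4→d1:-→d2:-→d3:-→d4:-→d5:-→d6:-→d7:-→d8:H5  best=H5
  + 170.0.0.0/8 (H3) depth=8
  ? 116.0.0.2  path d0:H4→d1:-→d2:-→d3:-→d4:-→d5:-→d6:-→d7:-→d8:H3  best=H3
  + 0.0.0.0/0 (H0) depth=0
  ? 83.232.0.109  path d0:H0→d1:-→d2:-→d3:-→d4:-→d5:-→d6:-→d7:-→d8:H5→d9:-→d10:-→d11:-→d12:-→d13:-→d14:-→d15:-→d16:H0  best=H0
  ? 170.8.226.4  path d0:H0→d1:-→d2:-→d3:-→d4:-→d5:-→d6:-→d7:-→d8:H3  best=H3
  + 170.142.144.0/20 (H5) depth=20
  + 83.232.148.0/24 (H2) depth=24
  ? 170.0.1.42  path d0:H0→d1:-→d2:-→d3:-→d4:-→d5:-→d6:-→d7:-→d8:H3  best=H3
  + 170.142.154.0/25 (H1) depth=25
  + 83.232.148.80/28 (H4) depth=28
  + 83.232.144.0/20 (H3) depth=20

== LOOKUPS ==
["no-route","H1","H5","H5","H5","H1","H5","H0","H1","H0","H0","H5","H3","H0","H3","H3"]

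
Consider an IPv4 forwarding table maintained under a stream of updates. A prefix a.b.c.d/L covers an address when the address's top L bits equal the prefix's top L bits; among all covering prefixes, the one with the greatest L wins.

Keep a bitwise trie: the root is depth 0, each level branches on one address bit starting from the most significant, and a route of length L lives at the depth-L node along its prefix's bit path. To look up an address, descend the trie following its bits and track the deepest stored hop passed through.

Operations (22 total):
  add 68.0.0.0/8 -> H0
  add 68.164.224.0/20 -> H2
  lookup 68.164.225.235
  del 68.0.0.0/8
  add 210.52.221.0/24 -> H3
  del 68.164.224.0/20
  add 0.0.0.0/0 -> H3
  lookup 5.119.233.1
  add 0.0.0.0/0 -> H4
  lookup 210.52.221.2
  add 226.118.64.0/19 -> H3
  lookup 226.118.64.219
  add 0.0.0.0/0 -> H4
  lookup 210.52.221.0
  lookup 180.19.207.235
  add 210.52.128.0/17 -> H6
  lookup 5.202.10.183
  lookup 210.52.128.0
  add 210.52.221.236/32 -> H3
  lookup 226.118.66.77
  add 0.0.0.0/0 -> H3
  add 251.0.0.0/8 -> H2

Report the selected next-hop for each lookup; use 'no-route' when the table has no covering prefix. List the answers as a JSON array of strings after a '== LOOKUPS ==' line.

Trace:
  add 68.0.0.0/8 -> H0 at depth 8
  add 68.164.224.0/20 -> H2 at depth 20
  lookup 68.164.225.235: bits 01000100101001001110 walk d0:-→d1:-→d2:-→d3:-→d4:-→d5:-→d6:-→d7:-→d8:H0→d9:-→d10:-→d11:-→d12:-→d13:-→d14:-→d15:-→d16:-→d17:-→d18:-→d19:-→d20:H2 -> H2
  - 68.0.0.0/8 clear@8
  add 210.52.221.0/24 -> H3 at depth 24
  - 68.164.224.0/20 clear@20
  add 0.0.0.0/0 -> H3 at depth 0
  lookup 5.119.233.1: bits 0 walk d0:H3→d1:- -> H3
  add 0.0.0.0/0 -> H4 at depth 0
  lookup 210.52.221.2: bits 110100100011010011011101 walk d0:H4→d1:-→d2:-→d3:-→d4:-→d5:-→d6:-→d7:-→d8:-→d9:-→d10:-→d11:-→d12:-→d13:-→d14:-→d15:-→d16:-→d17:-→d18:-→d19:-→d20:-→d21:-→d22:-→d23:-→d24:H3 -> H3
  add 226.118.64.0/19 -> H3 at depth 19
  lookup 226.118.64.219: bits 1110001001110110010 walk d0:H4→d1:-→d2:-→d3:-→d4:-→d5:-→d6:-→d7:-→d8:-→d9:-→d10:-→d11:-→d12:-→d13:-→d14:-→d15:-→d16:-→d17:-→d18:-→d19:H3 -> H3
  add 0.0.0.0/0 -> H4 at depth 0
  lookup 210.52.221.0: bits 110100100011010011011101 walk d0:H4→d1:-→d2:-→d3:-→d4:-→d5:-→d6:-→d7:-→d8:-→d9:-→d10:-→d11:-→d12:-→d13:-→d14:-→d15:-→d16:-→d17:-→d18:-→d19:-→d20:-→d21:-→d22:-→d23:-→d24:H3 -> H3
  lookup 180.19.207.235: bits 1 walk d0:H4→d1:- -> H4
  add 210.52.128.0/17 -> H6 at depth 17
  lookup 5.202.10.183: bits 0 walk d0:H4→d1:- -> H4
  lookup 210.52.128.0: bits 11010010001101001 walk d0:H4→d1:-→d2:-→d3:-→d4:-→d5:-→d6:-→d7:-→d8:-→d9:-→d10:-→d11:-→d12:-→d13:-→d14:-→d15:-→d16:-→d17:H6 -> H6
  add 210.52.221.236/32 -> H3 at depth 32
  lookup 226.118.66.77: bits 1110001001110110010 walk d0:H4→d1:-→d2:-→d3:-→d4:-→d5:-→d6:-→d7:-→d8:-→d9:-→d10:-→d11:-→d12:-→d13:-→d14:-→d15:-→d16:-→d17:-→d18:-→d19:H3 -> H3
  add 0.0.0.0/0 -> H3 at depth 0
  add 251.0.0.0/8 -> H2 at depth 8

== LOOKUPS ==
["H2","H3","H3","H3","H3","H4","H4","H6","H3"]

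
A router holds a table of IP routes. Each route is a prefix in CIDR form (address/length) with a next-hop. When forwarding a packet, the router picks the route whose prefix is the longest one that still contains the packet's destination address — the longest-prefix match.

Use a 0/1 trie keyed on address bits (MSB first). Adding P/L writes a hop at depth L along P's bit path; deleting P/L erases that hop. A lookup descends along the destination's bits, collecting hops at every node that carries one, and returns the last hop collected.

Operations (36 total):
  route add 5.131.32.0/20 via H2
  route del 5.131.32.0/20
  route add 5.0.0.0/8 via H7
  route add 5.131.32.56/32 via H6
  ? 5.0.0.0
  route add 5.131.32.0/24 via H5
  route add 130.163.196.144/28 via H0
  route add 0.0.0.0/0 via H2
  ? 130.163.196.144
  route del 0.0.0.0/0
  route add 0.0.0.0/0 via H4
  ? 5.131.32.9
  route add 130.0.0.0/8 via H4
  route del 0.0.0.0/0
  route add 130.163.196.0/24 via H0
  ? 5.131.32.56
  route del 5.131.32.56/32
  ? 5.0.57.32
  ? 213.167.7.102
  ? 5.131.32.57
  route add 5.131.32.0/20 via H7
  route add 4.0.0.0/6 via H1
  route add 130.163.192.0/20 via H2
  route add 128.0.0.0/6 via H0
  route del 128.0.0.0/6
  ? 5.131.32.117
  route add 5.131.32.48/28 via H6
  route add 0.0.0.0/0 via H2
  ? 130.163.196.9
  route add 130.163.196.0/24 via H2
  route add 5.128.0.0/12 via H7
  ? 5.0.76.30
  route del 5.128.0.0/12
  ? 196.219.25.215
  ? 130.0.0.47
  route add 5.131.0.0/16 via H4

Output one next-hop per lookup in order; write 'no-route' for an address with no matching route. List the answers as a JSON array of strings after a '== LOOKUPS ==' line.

Process each operation:
  add 5.131.32.0/20 -> H2 at depth 20
  del 5.131.32.0/20 (clear depth 20)
  add 5.0.0.0/8 -> H7 at depth 8
  add 5.131.32.56/32 -> H6 at depth 32
  ? 5.0.0.0  path d0:-→d1:-→d2:-→d3:-→d4:-→d5:-→d6:-→d7:-→d8:H7  best=H7
  add 5.131.32.0/24 -> H5 at depth 24
  add 130.163.196.144/28 -> H0 at depth 28
  add 0.0.0.0/0 -> H2 at depth 0
  ? 130.163.196.144  path d0:H2→d1:-→d2:-→d3:-→d4:-→d5:-→d6:-→d7:-→d8:-→d9:-→d10:-→d11:-→d12:-→d13:-→d14:-→d15:-→d16:-→d17:-→d18:-→d19:-→d20:-→d21:-→d22:-→d23:-→d24:-→d25:-→d26:-→d27:-→d28:H0  best=H0
  del 0.0.0.0/0 (clear depth 0)
  add 0.0.0.0/0 -> H4 at depth 0
  ? 5.131.32.9  path d0:H4→d1:-→d2:-→d3:-→d4:-→d5:-→d6:-→d7:-→d8:H7→d9:-→d10:-→d11:-→d12:-→d13:-→d14:-→d15:-→d16:-→d17:-→d18:-→d19:-→d20:-→d21:-→d22:-→d23:-→d24:H5→d25:-→d26:-  best=H5
  add 130.0.0.0/8 -> H4 at depth 8
  del 0.0.0.0/0 (clear depth 0)
  add 130.163.196.0/24 -> H0 at depth 24
  ? 5.131.32.56  path d0:-→d1:-→d2:-→d3:-→d4:-→d5:-→d6:-→d7:-→d8:H7→d9:-→d10:-→d11:-→d12:-→d13:-→d14:-→d15:-→d16:-→d17:-→d18:-→d19:-→d20:-→d21:-→d22:-→d23:-→d24:H5→d25:-→d26:-→d27:-→d28:-→d29:-→d30:-→d31:-→d32:H6  best=H6
  del 5.131.32.56/32 (clear depth 32)
  ? 5.0.57.32  path d0:-→d1:-→d2:-→d3:-→d4:-→d5:-→d6:-→d7:-→d8:H7  best=H7
  ? 213.167.7.102  path d0:-→d1:-  best=no-route
  ? 5.131.32.57  path d0:-→d1:-→d2:-→d3:-→d4:-→d5:-→d6:-→d7:-→d8:H7→d9:-→d10:-→d11:-→d12:-→d13:-→d14:-→d15:-→d16:-→d17:-→d18:-→d19:-→d20:-→d21:-→d22:-→d23:-→d24:H5→d25:-→d26:-→d27:-→d28:-→d29:-→d30:-→d31:-  best=H5
  add 5.131.32.0/20 -> H7 at depth 20
  add 4.0.0.0/6 -> H1 at depth 6
  add 130.163.192.0/20 -> H2 at depth 20
  add 128.0.0.0/6 -> H0 at depth 6
  del 128.0.0.0/6 (clear depth 6)
  ? 5.131.32.117  path d0:-→d1:-→d2:-→d3:-→d4:-→d5:-→d6:H1→d7:-→d8:H7→d9:-→d10:-→d11:-→d12:-→d13:-→d14:-→d15:-→d16:-→d17:-→d18:-→d19:-→d20:H7→d21:-→d22:-→d23:-→d24:H5→d25:-  best=H5
  add 5.131.32.48/28 -> H6 at depth 28
  add 0.0.0.0/0 -> H2 at depth 0
  ? 130.163.196.9  path d0:H2→d1:-→d2:-→d3:-→d4:-→d5:-→d6:-→d7:-→d8:H4→d9:-→d10:-→d11:-→d12:-→d13:-→d14:-→d15:-→d16:-→d17:-→d18:-→d19:-→d20:H2→d21:-→d22:-→d23:-→d24:H0  best=H0
  add 130.163.196.0/24 -> H2 at depth 24
  add 5.128.0.0/12 -> H7 at depth 12
  ? 5.0.76.30  path d0:H2→d1:-→d2:-→d3:-→d4:-→d5:-→d6:H1→d7:-→d8:H7  best=H7
  del 5.128.0.0/12 (clear depth 12)
  ? 196.219.25.215  path d0:H2→d1:-  best=H2
  ? 130.0.0.47  path d0:H2→d1:-→d2:-→d3:-→d4:-→d5:-→d6:-→d7:-→d8:H4  best=H4
  add 5.131.0.0/16 -> H4 at depth 16

== LOOKUPS ==
["H7","H0","H5","H6","H7","no-route","H5","H5","H0","H7","H2","H4"]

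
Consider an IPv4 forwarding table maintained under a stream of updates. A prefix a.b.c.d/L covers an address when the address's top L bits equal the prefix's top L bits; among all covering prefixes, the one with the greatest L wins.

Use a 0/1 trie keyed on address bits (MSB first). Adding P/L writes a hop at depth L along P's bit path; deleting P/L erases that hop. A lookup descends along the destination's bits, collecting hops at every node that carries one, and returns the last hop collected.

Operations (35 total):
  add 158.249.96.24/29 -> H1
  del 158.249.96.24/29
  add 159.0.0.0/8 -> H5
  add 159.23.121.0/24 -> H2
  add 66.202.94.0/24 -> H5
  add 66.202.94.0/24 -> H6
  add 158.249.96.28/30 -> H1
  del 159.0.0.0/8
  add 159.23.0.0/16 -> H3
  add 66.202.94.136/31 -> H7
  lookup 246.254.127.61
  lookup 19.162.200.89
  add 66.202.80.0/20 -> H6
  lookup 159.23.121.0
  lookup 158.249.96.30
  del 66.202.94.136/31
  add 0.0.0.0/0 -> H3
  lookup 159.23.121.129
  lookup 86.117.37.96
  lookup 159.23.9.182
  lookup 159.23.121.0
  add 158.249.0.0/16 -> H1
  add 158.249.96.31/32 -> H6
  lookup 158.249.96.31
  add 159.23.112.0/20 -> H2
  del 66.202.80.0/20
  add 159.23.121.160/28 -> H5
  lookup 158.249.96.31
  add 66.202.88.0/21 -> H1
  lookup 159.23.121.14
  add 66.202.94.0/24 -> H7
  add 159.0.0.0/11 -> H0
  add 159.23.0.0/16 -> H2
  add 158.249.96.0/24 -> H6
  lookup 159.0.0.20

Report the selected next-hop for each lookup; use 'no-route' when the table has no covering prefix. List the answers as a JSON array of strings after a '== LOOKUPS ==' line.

Apply in order:
  add 158.249.96.24/29 -> H1 at depth 29
  - 158.249.96.24/29 clear@29
  add 159.0.0.0/8 -> H5 at depth 8
  add 159.23.121.0/24 -> H2 at depth 24
  add 66.202.94.0/24 -> H5 at depth 24
  add 66.202.94.0/24 -> H6 at depth 24
  add 158.249.96.28/30 -> H1 at depth 30
  - 159.0.0.0/8 clear@8
  add 159.23.0.0/16 -> H3 at depth 16
  add 66.202.94.136/31 -> H7 at depth 31
  ? 246.254.127.61  path d0:-→d1:-  best=no-route
  ? 19.162.200.89  path d0:-→d1:-  best=no-route
  add 66.202.80.0/20 -> H6 at depth 20
  ? 159.23.121.0  path d0:-→d1:-→d2:-→d3:-→d4:-→d5:-→d6:-→d7:-→d8:-→d9:-→d10:-→d11:-→d12:-→d13:-→d14:-→d15:-→d16:H3→d17:-→d18:-→d19:-→d20:-→d21:-→d22:-→d23:-→d24:H2  best=H2
  ? 158.249.96.30  path d0:-→d1:-→d2:-→d3:-→d4:-→d5:-→d6:-→d7:-→d8:-→d9:-→d10:-→d11:-→d12:-→d13:-→d14:-→d15:-→d16:-→d17:-→d18:-→d19:-→d20:-→d21:-→d22:-→d23:-→d24:-→d25:-→d26:-→d27:-→d28:-→d29:-→d30:H1  best=H1
  - 66.202.94.136/31 clear@31
  add 0.0.0.0/0 -> H3 at depth 0
  ? 159.23.121.129  path d0:H3→d1:-→d2:-→d3:-→d4:-→d5:-→d6:-→d7:-→d8:-→d9:-→d10:-→d11:-→d12:-→d13:-→d14:-→d15:-→d16:H3→d17:-→d18:-→d19:-→d20:-→d21:-→d22:-→d23:-→d24:H2  best=H2
  ? 86.117.37.96  path d0:H3→d1:-→d2:-→d3:-  best=H3
  ? 159.23.9.182  path d0:H3→d1:-→d2:-→d3:-→d4:-→d5:-→d6:-→d7:-→d8:-→d9:-→d10:-→d11:-→d12:-→d13:-→d14:-→d15:-→d16:H3→d17:-  best=H3
  ? 159.23.121.0  path d0:H3→d1:-→d2:-→d3:-→d4:-→d5:-→d6:-→d7:-→d8:-→d9:-→d10:-→d11:-→d12:-→d13:-→d14:-→d15:-→d16:H3→d17:-→d18:-→d19:-→d20:-→d21:-→d22:-→d23:-→d24:H2  best=H2
  add 158.249.0.0/16 -> H1 at depth 16
  add 158.249.96.31/32 -> H6 at depth 32
  ? 158.249.96.31  path d0:H3→d1:-→d2:-→d3:-→d4:-→d5:-→d6:-→d7:-→d8:-→d9:-→d10:-→d11:-→d12:-→d13:-→d14:-→d15:-→d16:H1→d17:-→d18:-→d19:-→d20:-→d21:-→d22:-→d23:-→d24:-→d25:-→d26:-→d27:-→d28:-→d29:-→d30:H1→d31:-→d32:H6  best=H6
  add 159.23.112.0/20 -> H2 at depth 20
  - 66.202.80.0/20 clear@20
  add 159.23.121.160/28 -> H5 at depth 28
  ? 158.249.96.31  path d0:H3→d1:-→d2:-→d3:-→d4:-→d5:-→d6:-→d7:-→d8:-→d9:-→d10:-→d11:-→d12:-→d13:-→d14:-→d15:-→d16:H1→d17:-→d18:-→d19:-→d20:-→d21:-→d22:-→d23:-→d24:-→d25:-→d26:-→d27:-→d28:-→d29:-→d30:H1→d31:-→d32:H6  best=H6
  add 66.202.88.0/21 -> H1 at depth 21
  ? 159.23.121.14  path d0:H3→d1:-→d2:-→d3:-→d4:-→d5:-→d6:-→d7:-→d8:-→d9:-→d10:-→d11:-→d12:-→d13:-→d14:-→d15:-→d16:H3→d17:-→d18:-→d19:-→d20:H2→d21:-→d22:-→d23:-→d24:H2  best=H2
  add 66.202.94.0/24 -> H7 at depth 24
  add 159.0.0.0/11 -> H0 at depth 11
  add 159.23.0.0/16 -> H2 at depth 16
  add 158.249.96.0/24 -> H6 at depth 24
  ? 159.0.0.20  path d0:H3→d1:-→d2:-→d3:-→d4:-→d5:-→d6:-→d7:-→d8:-→d9:-→d10:-→d11:H0  best=H0

== LOOKUPS ==
["no-route","no-route","H2","H1","H2","H3","H3","H2","H6","H6","H2","H0"]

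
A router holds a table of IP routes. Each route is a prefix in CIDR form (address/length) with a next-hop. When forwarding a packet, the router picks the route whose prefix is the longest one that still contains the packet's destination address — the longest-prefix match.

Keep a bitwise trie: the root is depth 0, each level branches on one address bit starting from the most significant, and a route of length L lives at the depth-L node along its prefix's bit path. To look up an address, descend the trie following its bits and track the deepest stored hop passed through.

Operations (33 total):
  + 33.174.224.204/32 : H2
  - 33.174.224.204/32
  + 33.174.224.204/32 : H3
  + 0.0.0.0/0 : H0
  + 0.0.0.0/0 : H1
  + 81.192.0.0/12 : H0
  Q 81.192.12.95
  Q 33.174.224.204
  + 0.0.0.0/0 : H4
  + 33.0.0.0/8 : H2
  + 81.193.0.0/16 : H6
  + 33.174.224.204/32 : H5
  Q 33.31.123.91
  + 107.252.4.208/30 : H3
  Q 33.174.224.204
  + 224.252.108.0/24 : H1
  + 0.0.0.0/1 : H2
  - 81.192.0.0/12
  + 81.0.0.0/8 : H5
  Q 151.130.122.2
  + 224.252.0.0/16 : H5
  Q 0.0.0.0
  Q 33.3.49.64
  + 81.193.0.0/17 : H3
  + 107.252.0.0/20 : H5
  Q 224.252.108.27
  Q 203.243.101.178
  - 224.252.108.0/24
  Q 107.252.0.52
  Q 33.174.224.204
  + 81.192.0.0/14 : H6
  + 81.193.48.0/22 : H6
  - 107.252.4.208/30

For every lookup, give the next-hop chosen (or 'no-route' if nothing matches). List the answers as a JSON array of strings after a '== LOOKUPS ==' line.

Process each operation:
  + 33.174.224.204/32 (H2) depth=32
  del 33.174.224.204/32 (clear depth 32)
  + 33.174.224.204/32 (H3) depth=32
  + 0.0.0.0/0 (H0) depth=0
  + 0.0.0.0/0 (H1) depth=0
  + 81.192.0.0/12 (H0) depth=12
  ? 81.192.12.95  path d0:H1→d1:-→d2:-→d3:-→d4:-→d5:-→d6:-→d7:-→d8:-→d9:-→d10:-→d11:-→d12:H0  best=H0
  ? 33.174.224.204  path d0:H1→d1:-→d2:-→d3:-→d4:-→d5:-→d6:-→d7:-→d8:-→d9:-→d10:-→d11:-→d12:-→d13:-→d14:-→d15:-→d16:-→d17:-→d18:-→d19:-→d20:-→d21:-→d22:-→d23:-→d24:-→d25:-→d26:-→d27:-→d28:-→d29:-→d30:-→d31:-→d32:H3  best=H3
  + 0.0.0.0/0 (H4) depth=0
  + 33.0.0.0/8 (H2) depth=8
  + 81.193.0.0/16 (H6) depth=16
  + 33.174.224.204/32 (H5) depth=32
  ? 33.31.123.91  path d0:H4→d1:-→d2:-→d3:-→d4:-→d5:-→d6:-→d7:-→d8:H2  best=H2
  + 107.252.4.208/30 (H3) depth=30
  ? 33.174.224.204  path d0:H4→d1:-→d2:-→d3:-→d4:-→d5:-→d6:-→d7:-→d8:H2→d9:-→d10:-→d11:-→d12:-→d13:-→d14:-→d15:-→d16:-→d17:-→d18:-→d19:-→d20:-→d21:-→d22:-→d23:-→d24:-→d25:-→d26:-→d27:-→d28:-→d29:-→d30:-→d31:-→d32:H5  best=H5
  + 224.252.108.0/24 (H1) depth=24
  + 0.0.0.0/1 (H2) depth=1
  del 81.192.0.0/12 (clear depth 12)
  + 81.0.0.0/8 (H5) depth=8
  ? 151.130.122.2  path d0:H4→d1:-  best=H4
  + 224.252.0.0/16 (H5) depth=16
  ? 0.0.0.0  path d0:H4→d1:H2→d2:-  best=H2
  ? 33.3.49.64  path d0:H4→d1:H2→d2:-→d3:-→d4:-→d5:-→d6:-→d7:-→d8:H2  best=H2
  + 81.193.0.0/17 (H3) depth=17
  + 107.252.0.0/20 (H5) depth=20
  ? 224.252.108.27  path d0:H4→d1:-→d2:-→d3:-→d4:-→d5:-→d6:-→d7:-→d8:-→d9:-→d10:-→d11:-→d12:-→d13:-→d14:-→d15:-→d16:H5→d17:-→d18:-→d19:-→d20:-→d21:-→d22:-→d23:-→d24:H1  best=H1
  ? 203.243.101.178  path d0:H4→d1:-→d2:-  best=H4
  del 224.252.108.0/24 (clear depth 24)
  ? 107.252.0.52  path d0:H4→d1:H2→d2:-→d3:-→d4:-→d5:-→d6:-→d7:-→d8:-→d9:-→d10:-→d11:-→d12:-→d13:-→d14:-→d15:-→d16:-→d17:-→d18:-→d19:-→d20:H5→d21:-  best=H5
  ? 33.174.224.204  path d0:H4→d1:H2→d2:-→d3:-→d4:-→d5:-→d6:-→d7:-→d8:H2→d9:-→d10:-→d11:-→d12:-→d13:-→d14:-→d15:-→d16:-→d17:-→d18:-→d19:-→d20:-→d21:-→d22:-→d23:-→d24:-→d25:-→d26:-→d27:-→d28:-→d29:-→d30:-→d31:-→d32:H5  best=H5
  + 81.192.0.0/14 (H6) depth=14
  + 81.193.48.0/22 (H6) depth=22
  del 107.252.4.208/30 (clear depth 30)

== LOOKUPS ==
["H0","H3","H2","H5","H4","H2","H2","H1","H4","H5","H5"]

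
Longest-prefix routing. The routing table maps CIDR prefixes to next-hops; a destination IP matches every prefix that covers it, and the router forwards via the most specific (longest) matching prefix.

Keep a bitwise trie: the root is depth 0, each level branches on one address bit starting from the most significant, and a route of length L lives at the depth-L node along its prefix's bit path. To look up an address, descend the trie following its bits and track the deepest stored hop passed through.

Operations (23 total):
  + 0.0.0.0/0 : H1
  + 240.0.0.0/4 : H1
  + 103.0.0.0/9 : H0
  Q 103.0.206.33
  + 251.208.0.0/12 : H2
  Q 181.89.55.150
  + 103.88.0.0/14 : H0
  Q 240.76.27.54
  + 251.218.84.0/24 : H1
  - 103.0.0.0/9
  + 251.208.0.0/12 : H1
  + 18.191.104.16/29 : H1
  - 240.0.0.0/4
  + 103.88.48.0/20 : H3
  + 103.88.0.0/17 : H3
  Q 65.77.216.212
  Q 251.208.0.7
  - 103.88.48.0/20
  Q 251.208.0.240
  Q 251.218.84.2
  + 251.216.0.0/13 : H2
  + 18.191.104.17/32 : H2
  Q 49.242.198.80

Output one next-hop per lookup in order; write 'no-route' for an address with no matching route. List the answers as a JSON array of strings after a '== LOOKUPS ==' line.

Trace:
  add 0.0.0.0/0 -> H1 at depth 0
  add 240.0.0.0/4 -> H1 at depth 4
  add 103.0.0.0/9 -> H0 at depth 9
  ? 103.0.206.33  path d0:H1→d1:-→d2:-→d3:-→d4:-→d5:-→d6:-→d7:-→d8:-→d9:H0  best=H0
  add 251.208.0.0/12 -> H2 at depth 12
  ? 181.89.55.150  path d0:H1→d1:-  best=H1
  add 103.88.0.0/14 -> H0 at depth 14
  ? 240.76.27.54  path d0:H1→d1:-→d2:-→d3:-→d4:H1  best=H1
  add 251.218.84.0/24 -> H1 at depth 24
  - 103.0.0.0/9 clear@9
  add 251.208.0.0/12 -> H1 at depth 12
  add 18.191.104.16/29 -> H1 at depth 29
  - 240.0.0.0/4 clear@4
  add 103.88.48.0/20 -> H3 at depth 20
  add 103.88.0.0/17 -> H3 at depth 17
  ? 65.77.216.212  path d0:H1→d1:-→d2:-  best=H1
  ? 251.208.0.7  path d0:H1→d1:-→d2:-→d3:-→d4:-→d5:-→d6:-→d7:-→d8:-→d9:-→d10:-→d11:-→d12:H1  best=H1
  - 103.88.48.0/20 clear@20
  ? 251.208.0.240  path d0:H1→d1:-→d2:-→d3:-→d4:-→d5:-→d6:-→d7:-→d8:-→d9:-→d10:-→d11:-→d12:H1  best=H1
  ? 251.218.84.2  path d0:H1→d1:-→d2:-→d3:-→d4:-→d5:-→d6:-→d7:-→d8:-→d9:-→d10:-→d11:-→d12:H1→d13:-→d14:-→d15:-→d16:-→d17:-→d18:-→d19:-→d20:-→d21:-→d22:-→d23:-→d24:H1  best=H1
  add 251.216.0.0/13 -> H2 at depth 13
  add 18.191.104.17/32 -> H2 at depth 32
  ? 49.242.198.80  path d0:H1→d1:-→d2:-  best=H1

== LOOKUPS ==
["H0","H1","H1","H1","H1","H1","H1","H1"]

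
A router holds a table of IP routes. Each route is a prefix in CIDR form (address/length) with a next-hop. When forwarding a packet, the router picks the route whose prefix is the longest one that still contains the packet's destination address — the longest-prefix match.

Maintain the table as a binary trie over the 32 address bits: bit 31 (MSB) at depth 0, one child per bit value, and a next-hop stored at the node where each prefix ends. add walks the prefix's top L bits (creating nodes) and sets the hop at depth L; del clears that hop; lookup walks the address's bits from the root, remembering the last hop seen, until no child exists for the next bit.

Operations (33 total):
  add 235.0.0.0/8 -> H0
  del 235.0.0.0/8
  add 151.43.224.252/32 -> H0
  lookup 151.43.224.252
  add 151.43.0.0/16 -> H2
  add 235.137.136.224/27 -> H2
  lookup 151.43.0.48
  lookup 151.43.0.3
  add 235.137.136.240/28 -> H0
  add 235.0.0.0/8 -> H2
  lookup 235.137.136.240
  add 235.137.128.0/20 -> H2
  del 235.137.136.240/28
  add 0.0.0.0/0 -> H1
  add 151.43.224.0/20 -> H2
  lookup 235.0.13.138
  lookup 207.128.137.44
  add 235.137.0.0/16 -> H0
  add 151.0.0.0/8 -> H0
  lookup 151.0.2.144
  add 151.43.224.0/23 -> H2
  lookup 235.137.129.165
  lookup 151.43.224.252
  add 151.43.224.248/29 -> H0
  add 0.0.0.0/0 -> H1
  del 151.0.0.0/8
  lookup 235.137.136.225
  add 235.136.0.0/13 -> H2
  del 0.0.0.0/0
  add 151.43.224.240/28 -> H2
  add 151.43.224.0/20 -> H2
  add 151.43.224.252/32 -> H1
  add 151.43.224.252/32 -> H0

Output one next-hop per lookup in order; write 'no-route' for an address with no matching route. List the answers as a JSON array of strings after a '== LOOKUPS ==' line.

Trace:
  + 235.0.0.0/8 (H0) depth=8
  del 235.0.0.0/8 (clear depth 8)
  + 151.43.224.252/32 (H0) depth=32
  Q 151.43.224.252: descend 10010111001010111110000011111100 ; hops seen [H0] ; pick H0
  + 151.43.0.0/16 (H2) depth=16
  + 235.137.136.224/27 (H2) depth=27
  Q 151.43.0.48: descend 1001011100101011 ; hops seen [H2] ; pick H2
  Q 151.43.0.3: descend 1001011100101011 ; hops seen [H2] ; pick H2
  + 235.137.136.240/28 (H0) depth=28
  + 235.0.0.0/8 (H2) depth=8
  Q 235.137.136.240: descend 1110101110001001100010001111 ; hops seen [H2,H2,H0] ; pick H0
  + 235.137.128.0/20 (H2) depth=20
  del 235.137.136.240/28 (clear depth 28)
  + 0.0.0.0/0 (H1) depth=0
  + 151.43.224.0/20 (H2) depth=20
  Q 235.0.13.138: descend 11101011 ; hops seen [H1,H2] ; pick H2
  Q 207.128.137.44: descend 11 ; hops seen [H1] ; pick H1
  + 235.137.0.0/16 (H0) depth=16
  + 151.0.0.0/8 (H0) depth=8
  Q 151.0.2.144: descend 1001011100 ; hops seen [H1,H0] ; pick H0
  + 151.43.224.0/23 (H2) depth=23
  Q 235.137.129.165: descend 11101011100010011000 ; hops seen [H1,H2,H0,H2] ; pick H2
  Q 151.43.224.252: descend 10010111001010111110000011111100 ; hops seen [H1,H0,H2,H2,H2,H0] ; pick H0
  + 151.43.224.248/29 (H0) depth=29
  + 0.0.0.0/0 (H1) depth=0
  del 151.0.0.0/8 (clear depth 8)
  Q 235.137.136.225: descend 111010111000100110001000111 ; hops seen [H1,H2,H0,H2,H2] ; pick H2
  + 235.136.0.0/13 (H2) depth=13
  del 0.0.0.0/0 (clear depth 0)
  + 151.43.224.240/28 (H2) depth=28
  + 151.43.224.0/20 (H2) depth=20
  + 151.43.224.252/32 (H1) depth=32
  + 151.43.224.252/32 (H0) depth=32

== LOOKUPS ==
["H0","H2","H2","H0","H2","H1","H0","H2","H0","H2"]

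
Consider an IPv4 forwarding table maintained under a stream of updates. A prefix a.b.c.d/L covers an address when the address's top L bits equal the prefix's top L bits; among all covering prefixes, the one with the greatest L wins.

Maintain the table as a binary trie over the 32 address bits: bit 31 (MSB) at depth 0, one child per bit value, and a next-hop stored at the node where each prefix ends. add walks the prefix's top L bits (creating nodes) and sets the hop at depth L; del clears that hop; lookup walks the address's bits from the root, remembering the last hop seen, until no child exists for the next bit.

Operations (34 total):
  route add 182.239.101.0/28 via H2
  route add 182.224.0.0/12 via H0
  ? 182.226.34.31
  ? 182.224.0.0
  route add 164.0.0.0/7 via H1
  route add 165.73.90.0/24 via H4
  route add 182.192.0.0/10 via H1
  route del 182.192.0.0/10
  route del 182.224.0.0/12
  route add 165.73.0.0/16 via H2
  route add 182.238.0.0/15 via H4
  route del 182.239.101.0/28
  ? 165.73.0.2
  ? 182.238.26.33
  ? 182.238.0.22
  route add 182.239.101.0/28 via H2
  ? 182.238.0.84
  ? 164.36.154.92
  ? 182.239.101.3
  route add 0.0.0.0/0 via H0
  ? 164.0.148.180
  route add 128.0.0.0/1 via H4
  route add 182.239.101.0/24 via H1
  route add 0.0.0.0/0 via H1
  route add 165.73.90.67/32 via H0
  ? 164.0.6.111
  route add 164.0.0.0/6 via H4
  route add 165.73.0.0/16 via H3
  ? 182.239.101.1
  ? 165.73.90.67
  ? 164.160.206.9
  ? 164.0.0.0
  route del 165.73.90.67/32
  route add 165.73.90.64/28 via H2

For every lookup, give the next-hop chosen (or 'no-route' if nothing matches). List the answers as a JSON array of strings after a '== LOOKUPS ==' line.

Trace:
  add 182.239.101.0/28 -> H2 at depth 28
  add 182.224.0.0/12 -> H0 at depth 12
  lookup 182.226.34.31: bits 101101101110 walk d0:-→d1:-→d2:-→d3:-→d4:-→d5:-→d6:-→d7:-→d8:-→d9:-→d10:-→d11:-→d12:H0 -> H0
  lookup 182.224.0.0: bits 101101101110 walk d0:-→d1:-→d2:-→d3:-→d4:-→d5:-→d6:-→d7:-→d8:-→d9:-→d10:-→d11:-→d12:H0 -> H0
  add 164.0.0.0/7 -> H1 at depth 7
  add 165.73.90.0/24 -> H4 at depth 24
  add 182.192.0.0/10 -> H1 at depth 10
  del 182.192.0.0/10 (clear depth 10)
  del 182.224.0.0/12 (clear depth 12)
  add 165.73.0.0/16 -> H2 at depth 16
  add 182.238.0.0/15 -> H4 at depth 15
  del 182.239.101.0/28 (clear depth 28)
  lookup 165.73.0.2: bits 10100101010010010 walk d0:-→d1:-→d2:-→d3:-→d4:-→d5:-→d6:-→d7:H1→d8:-→d9:-→d10:-→d11:-→d12:-→d13:-→d14:-→d15:-→d16:H2→d17:- -> H2
  lookup 182.238.26.33: bits 101101101110111 walk d0:-→d1:-→d2:-→d3:-→d4:-→d5:-→d6:-→d7:-→d8:-→d9:-→d10:-→d11:-→d12:-→d13:-→d14:-→d15:H4 -> H4
  lookup 182.238.0.22: bits 101101101110111 walk d0:-→d1:-→d2:-→d3:-→d4:-→d5:-→d6:-→d7:-→d8:-→d9:-→d10:-→d11:-→d12:-→d13:-→d14:-→d15:H4 -> H4
  add 182.239.101.0/28 -> H2 at depth 28
  lookup 182.238.0.84: bits 101101101110111 walk d0:-→d1:-→d2:-→d3:-→d4:-→d5:-→d6:-→d7:-→d8:-→d9:-→d10:-→d11:-→d12:-→d13:-→d14:-→d15:H4 -> H4
  lookup 164.36.154.92: bits 1010010 walk d0:-→d1:-→d2:-→d3:-→d4:-→d5:-→d6:-→d7:H1 -> H1
  lookup 182.239.101.3: bits 1011011011101111011001010000 walk d0:-→d1:-→d2:-→d3:-→d4:-→d5:-→d6:-→d7:-→d8:-→d9:-→d10:-→d11:-→d12:-→d13:-→d14:-→d15:H4→d16:-→d17:-→d18:-→d19:-→d20:-→d21:-→d22:-→d23:-→d24:-→d25:-→d26:-→d27:-→d28:H2 -> H2
  add 0.0.0.0/0 -> H0 at depth 0
  lookup 164.0.148.180: bits 1010010 walk d0:H0→d1:-→d2:-→d3:-→d4:-→d5:-→d6:-→d7:H1 -> H1
  add 128.0.0.0/1 -> H4 at depth 1
  add 182.239.101.0/24 -> H1 at depth 24
  add 0.0.0.0/0 -> H1 at depth 0
  add 165.73.90.67/32 -> H0 at depth 32
  lookup 164.0.6.111: bits 1010010 walk d0:H1→d1:H4→d2:-→d3:-→d4:-→d5:-→d6:-→d7:H1 -> H1
  add 164.0.0.0/6 -> H4 at depth 6
  add 165.73.0.0/16 -> H3 at depth 16
  lookup 182.239.101.1: bits 1011011011101111011001010000 walk d0:H1→d1:H4→d2:-→d3:-→d4:-→d5:-→d6:-→d7:-→d8:-→d9:-→d10:-→d11:-→d12:-→d13:-→d14:-→d15:H4→d16:-→d17:-→d18:-→d19:-→d20:-→d21:-→d22:-→d23:-→d24:H1→d25:-→d26:-→d27:-→d28:H2 -> H2
  lookup 165.73.90.67: bits 10100101010010010101101001000011 walk d0:H1→d1:H4→d2:-→d3:-→d4:-→d5:-→d6:H4→d7:H1→d8:-→d9:-→d10:-→d11:-→d12:-→d13:-→d14:-→d15:-→d16:H3→d17:-→d18:-→d19:-→d20:-→d21:-→d22:-→d23:-→d24:H4→d25:-→d26:-→d27:-→d28:-→d29:-→d30:-→d31:-→d32:H0 -> H0
  lookup 164.160.206.9: bits 1010010 walk d0:H1→d1:H4→d2:-→d3:-→d4:-→d5:-→d6:H4→d7:H1 -> H1
  lookup 164.0.0.0: bits 1010010 walk d0:H1→d1:H4→d2:-→d3:-→d4:-→d5:-→d6:H4→d7:H1 -> H1
  del 165.73.90.67/32 (clear depth 32)
  add 165.73.90.64/28 -> H2 at depth 28

== LOOKUPS ==
["H0","H0","H2","H4","H4","H4","H1","H2","H1","H1","H2","H0","H1","H1"]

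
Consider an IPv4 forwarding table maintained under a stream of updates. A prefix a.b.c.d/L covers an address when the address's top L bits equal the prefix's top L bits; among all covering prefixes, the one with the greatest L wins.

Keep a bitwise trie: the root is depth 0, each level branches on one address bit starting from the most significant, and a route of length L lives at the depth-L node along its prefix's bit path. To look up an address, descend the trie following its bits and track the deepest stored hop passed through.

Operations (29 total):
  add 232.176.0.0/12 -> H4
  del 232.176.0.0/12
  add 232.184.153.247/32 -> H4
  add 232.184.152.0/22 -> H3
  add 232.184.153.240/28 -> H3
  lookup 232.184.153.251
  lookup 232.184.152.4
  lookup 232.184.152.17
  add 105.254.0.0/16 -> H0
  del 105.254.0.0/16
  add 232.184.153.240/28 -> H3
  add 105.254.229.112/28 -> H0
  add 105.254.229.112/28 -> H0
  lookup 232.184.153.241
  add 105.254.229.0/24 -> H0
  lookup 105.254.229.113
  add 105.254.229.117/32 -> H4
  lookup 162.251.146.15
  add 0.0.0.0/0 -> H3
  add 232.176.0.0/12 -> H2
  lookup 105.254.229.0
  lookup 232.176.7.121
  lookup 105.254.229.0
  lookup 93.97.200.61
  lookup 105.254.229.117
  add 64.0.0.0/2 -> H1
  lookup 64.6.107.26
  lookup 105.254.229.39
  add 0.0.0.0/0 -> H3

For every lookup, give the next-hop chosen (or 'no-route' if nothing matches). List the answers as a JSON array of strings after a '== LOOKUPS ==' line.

Trace:
  add 232.176.0.0/12 -> H4 at depth 12
  - 232.176.0.0/12 clear@12
  add 232.184.153.247/32 -> H4 at depth 32
  add 232.184.152.0/22 -> H3 at depth 22
  add 232.184.153.240/28 -> H3 at depth 28
  ? 232.184.153.251  path d0:-→d1:-→d2:-→d3:-→d4:-→d5:-→d6:-→d7:-→d8:-→d9:-→d10:-→d11:-→d12:-→d13:-→d14:-→d15:-→d16:-→d17:-→d18:-→d19:-→d20:-→d21:-→d22:H3→d23:-→d24:-→d25:-→d26:-→d27:-→d28:H3  best=H3
  ? 232.184.152.4  path d0:-→d1:-→d2:-→d3:-→d4:-→d5:-→d6:-→d7:-→d8:-→d9:-→d10:-→d11:-→d12:-→d13:-→d14:-→d15:-→d16:-→d17:-→d18:-→d19:-→d20:-→d21:-→d22:H3→d23:-  best=H3
  ? 232.184.152.17  path d0:-→d1:-→d2:-→d3:-→d4:-→d5:-→d6:-→d7:-→d8:-→d9:-→d10:-→d11:-→d12:-→d13:-→d14:-→d15:-→d16:-→d17:-→d18:-→d19:-→d20:-→d21:-→d22:H3→d23:-  best=H3
  add 105.254.0.0/16 -> H0 at depth 16
  - 105.254.0.0/16 clear@16
  add 232.184.153.240/28 -> H3 at depth 28
  add 105.254.229.112/28 -> H0 at depth 28
  add 105.254.229.112/28 -> H0 at depth 28
  ? 232.184.153.241  path d0:-→d1:-→d2:-→d3:-→d4:-→d5:-→d6:-→d7:-→d8:-→d9:-→d10:-→d11:-→d12:-→d13:-→d14:-→d15:-→d16:-→d17:-→d18:-→d19:-→d20:-→d21:-→d22:H3→d23:-→d24:-→d25:-→d26:-→d27:-→d28:H3→d29:-  best=H3
  add 105.254.229.0/24 -> H0 at depth 24
  ? 105.254.229.113  path d0:-→d1:-→d2:-→d3:-→d4:-→d5:-→d6:-→d7:-→d8:-→d9:-→d10:-→d11:-→d12:-→d13:-→d14:-→d15:-→d16:-→d17:-→d18:-→d19:-→d20:-→d21:-→d22:-→d23:-→d24:H0→d25:-→d26:-→d27:-→d28:H0  best=H0
  add 105.254.229.117/32 -> H4 at depth 32
  ? 162.251.146.15  path d0:-→d1:-  best=no-route
  add 0.0.0.0/0 -> H3 at depth 0
  add 232.176.0.0/12 -> H2 at depth 12
  ? 105.254.229.0  path d0:H3→d1:-→d2:-→d3:-→d4:-→d5:-→d6:-→d7:-→d8:-→d9:-→d10:-→d11:-→d12:-→d13:-→d14:-→d15:-→d16:-→d17:-→d18:-→d19:-→d20:-→d21:-→d22:-→d23:-→d24:H0→d25:-  best=H0
  ? 232.176.7.121  path d0:H3→d1:-→d2:-→d3:-→d4:-→d5:-→d6:-→d7:-→d8:-→d9:-→d10:-→d11:-→d12:H2  best=H2
  ? 105.254.229.0  path d0:H3→d1:-→d2:-→d3:-→d4:-→d5:-→d6:-→d7:-→d8:-→d9:-→d10:-→d11:-→d12:-→d13:-→d14:-→d15:-→d16:-→d17:-→d18:-→d19:-→d20:-→d21:-→d22:-→d23:-→d24:H0→d25:-  best=H0
  ? 93.97.200.61  path d0:H3→d1:-→d2:-  best=H3
  ? 105.254.229.117  path d0:H3→d1:-→d2:-→d3:-→d4:-→d5:-→d6:-→d7:-→d8:-→d9:-→d10:-→d11:-→d12:-→d13:-→d14:-→d15:-→d16:-→d17:-→d18:-→d19:-→d20:-→d21:-→d22:-→d23:-→d24:H0→d25:-→d26:-→d27:-→d28:H0→d29:-→d30:-→d31:-→d32:H4  best=H4
  add 64.0.0.0/2 -> H1 at depth 2
  ? 64.6.107.26  path d0:H3→d1:-→d2:H1  best=H1
  ? 105.254.229.39  path d0:H3→d1:-→d2:H1→d3:-→d4:-→d5:-→d6:-→d7:-→d8:-→d9:-→d10:-→d11:-→d12:-→d13:-→d14:-→d15:-→d16:-→d17:-→d18:-→d19:-→d20:-→d21:-→d22:-→d23:-→d24:H0→d25:-  best=H0
  add 0.0.0.0/0 -> H3 at depth 0

== LOOKUPS ==
["H3","H3","H3","H3","H0","no-route","H0","H2","H0","H3","H4","H1","H0"]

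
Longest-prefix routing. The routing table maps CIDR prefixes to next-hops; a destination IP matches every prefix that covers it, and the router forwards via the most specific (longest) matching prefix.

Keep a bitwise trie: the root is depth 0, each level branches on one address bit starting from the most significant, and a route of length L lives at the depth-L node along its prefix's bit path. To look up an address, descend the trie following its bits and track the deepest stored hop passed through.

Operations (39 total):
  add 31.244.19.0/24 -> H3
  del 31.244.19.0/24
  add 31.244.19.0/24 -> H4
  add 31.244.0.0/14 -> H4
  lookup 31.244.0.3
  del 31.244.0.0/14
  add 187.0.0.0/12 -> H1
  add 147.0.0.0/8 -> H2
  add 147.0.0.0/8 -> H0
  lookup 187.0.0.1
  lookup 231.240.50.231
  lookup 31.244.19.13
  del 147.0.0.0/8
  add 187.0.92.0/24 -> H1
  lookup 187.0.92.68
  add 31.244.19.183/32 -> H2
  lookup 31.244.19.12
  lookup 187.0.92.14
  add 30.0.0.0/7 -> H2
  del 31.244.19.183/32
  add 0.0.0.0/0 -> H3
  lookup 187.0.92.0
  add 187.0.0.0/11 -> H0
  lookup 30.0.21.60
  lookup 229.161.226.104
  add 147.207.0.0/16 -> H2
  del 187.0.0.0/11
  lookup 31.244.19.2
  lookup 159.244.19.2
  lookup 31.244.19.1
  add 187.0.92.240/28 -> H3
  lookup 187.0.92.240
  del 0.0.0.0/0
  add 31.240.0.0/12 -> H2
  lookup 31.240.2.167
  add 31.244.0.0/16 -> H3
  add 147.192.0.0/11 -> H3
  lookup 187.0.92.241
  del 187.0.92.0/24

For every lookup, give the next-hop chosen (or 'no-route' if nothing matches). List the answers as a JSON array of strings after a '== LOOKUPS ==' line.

Apply in order:
  + 31.244.19.0/24 (H3) depth=24
  del 31.244.19.0/24 (clear depth 24)
  + 31.244.19.0/24 (H4) depth=24
  + 31.244.0.0/14 (H4) depth=14
  Q 31.244.0.3: descend 0001111111110100000 ; hops seen [H4] ; pick H4
  del 31.244.0.0/14 (clear depth 14)
  + 187.0.0.0/12 (H1) depth=12
  + 147.0.0.0/8 (H2) depth=8
  + 147.0.0.0/8 (H0) depth=8
  Q 187.0.0.1: descend 101110110000 ; hops seen [H1] ; pick H1
  Q 231.240.50.231: descend 1 ; hops seen [∅] ; pick no-route
  Q 31.244.19.13: descend 000111111111010000010011 ; hops seen [H4] ; pick H4
  del 147.0.0.0/8 (clear depth 8)
  + 187.0.92.0/24 (H1) depth=24
  Q 187.0.92.68: descend 101110110000000001011100 ; hops seen [H1,H1] ; pick H1
  + 31.244.19.183/32 (H2) depth=32
  Q 31.244.19.12: descend 000111111111010000010011 ; hops seen [H4] ; pick H4
  Q 187.0.92.14: descend 101110110000000001011100 ; hops seen [H1,H1] ; pick H1
  + 30.0.0.0/7 (H2) depth=7
  del 31.244.19.183/32 (clear depth 32)
  + 0.0.0.0/0 (H3) depth=0
  Q 187.0.92.0: descend 101110110000000001011100 ; hops seen [H3,H1,H1] ; pick H1
  + 187.0.0.0/11 (H0) depth=11
  Q 30.0.21.60: descend 0001111 ; hops seen [H3,H2] ; pick H2
  Q 229.161.226.104: descend 1 ; hops seen [H3] ; pick H3
  + 147.207.0.0/16 (H2) depth=16
  del 187.0.0.0/11 (clear depth 11)
  Q 31.244.19.2: descend 000111111111010000010011 ; hops seen [H3,H2,H4] ; pick H4
  Q 159.244.19.2: descend 1001 ; hops seen [H3] ; pick H3
  Q 31.244.19.1: descend 000111111111010000010011 ; hops seen [H3,H2,H4] ; pick H4
  + 187.0.92.240/28 (H3) depth=28
  Q 187.0.92.240: descend 1011101100000000010111001111 ; hops seen [H3,H1,H1,H3] ; pick H3
  del 0.0.0.0/0 (clear depth 0)
  + 31.240.0.0/12 (H2) depth=12
  Q 31.240.2.167: descend 0001111111110 ; hops seen [H2,H2] ; pick H2
  + 31.244.0.0/16 (H3) depth=16
  + 147.192.0.0/11 (H3) depth=11
  Q 187.0.92.241: descend 1011101100000000010111001111 ; hops seen [H1,H1,H3] ; pick H3
  del 187.0.92.0/24 (clear depth 24)

== LOOKUPS ==
["H4","H1","no-route","H4","H1","H4","H1","H1","H2","H3","H4","H3","H4","H3","H2","H3"]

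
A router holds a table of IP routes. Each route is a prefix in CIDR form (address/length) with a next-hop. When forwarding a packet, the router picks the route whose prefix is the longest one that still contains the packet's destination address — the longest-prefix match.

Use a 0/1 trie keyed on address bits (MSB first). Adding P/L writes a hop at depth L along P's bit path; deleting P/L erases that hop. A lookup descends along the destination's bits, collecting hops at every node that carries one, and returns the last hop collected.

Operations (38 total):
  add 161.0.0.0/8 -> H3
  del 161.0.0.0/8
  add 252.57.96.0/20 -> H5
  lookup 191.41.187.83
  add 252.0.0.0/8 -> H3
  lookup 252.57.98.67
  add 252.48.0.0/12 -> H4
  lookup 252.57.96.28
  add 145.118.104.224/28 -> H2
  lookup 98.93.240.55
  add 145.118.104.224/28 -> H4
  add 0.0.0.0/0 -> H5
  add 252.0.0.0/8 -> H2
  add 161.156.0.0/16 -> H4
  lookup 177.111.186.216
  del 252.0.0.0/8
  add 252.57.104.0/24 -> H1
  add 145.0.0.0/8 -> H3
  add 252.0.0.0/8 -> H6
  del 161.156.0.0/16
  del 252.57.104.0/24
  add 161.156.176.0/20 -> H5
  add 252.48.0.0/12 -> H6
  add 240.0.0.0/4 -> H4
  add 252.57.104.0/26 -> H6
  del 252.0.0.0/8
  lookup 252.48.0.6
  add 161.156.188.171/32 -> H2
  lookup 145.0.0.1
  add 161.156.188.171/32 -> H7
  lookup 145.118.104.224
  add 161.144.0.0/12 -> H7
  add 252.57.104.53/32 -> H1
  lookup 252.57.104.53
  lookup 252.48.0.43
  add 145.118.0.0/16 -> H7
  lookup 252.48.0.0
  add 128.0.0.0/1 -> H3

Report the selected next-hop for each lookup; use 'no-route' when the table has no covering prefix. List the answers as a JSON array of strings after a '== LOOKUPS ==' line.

Trace:
  add 161.0.0.0/8 -> H3 at depth 8
  - 161.0.0.0/8 clear@8
  add 252.57.96.0/20 -> H5 at depth 20
  Q 191.41.187.83: descend 101 ; hops seen [∅] ; pick no-route
  add 252.0.0.0/8 -> H3 at depth 8
  Q 252.57.98.67: descend 11111100001110010110 ; hops seen [H3,H5] ; pick H5
  add 252.48.0.0/12 -> H4 at depth 12
  Q 252.57.96.28: descend 11111100001110010110 ; hops seen [H3,H4,H5] ; pick H5
  add 145.118.104.224/28 -> H2 at depth 28
  Q 98.93.240.55: descend ε ; hops seen [∅] ; pick no-route
  add 145.118.104.224/28 -> H4 at depth 28
  add 0.0.0.0/0 -> H5 at depth 0
  add 252.0.0.0/8 -> H2 at depth 8
  add 161.156.0.0/16 -> H4 at depth 16
  Q 177.111.186.216: descend 101 ; hops seen [H5] ; pick H5
  - 252.0.0.0/8 clear@8
  add 252.57.104.0/24 -> H1 at depth 24
  add 145.0.0.0/8 -> H3 at depth 8
  add 252.0.0.0/8 -> H6 at depth 8
  - 161.156.0.0/16 clear@16
  - 252.57.104.0/24 clear@24
  add 161.156.176.0/20 -> H5 at depth 20
  add 252.48.0.0/12 -> H6 at depth 12
  add 240.0.0.0/4 -> H4 at depth 4
  add 252.57.104.0/26 -> H6 at depth 26
  - 252.0.0.0/8 clear@8
  Q 252.48.0.6: descend 111111000011 ; hops seen [H5,H4,H6] ; pick H6
  add 161.156.188.171/32 -> H2 at depth 32
  Q 145.0.0.1: descend 100100010 ; hops seen [H5,H3] ; pick H3
  add 161.156.188.171/32 -> H7 at depth 32
  Q 145.118.104.224: descend 1001000101110110011010001110 ; hops seen [H5,H3,H4] ; pick H4
  add 161.144.0.0/12 -> H7 at depth 12
  add 252.57.104.53/32 -> H1 at depth 32
  Q 252.57.104.53: descend 11111100001110010110100000110101 ; hops seen [H5,H4,H6,H5,H6,H1] ; pick H1
  Q 252.48.0.43: descend 111111000011 ; hops seen [H5,H4,H6] ; pick H6
  add 145.118.0.0/16 -> H7 at depth 16
  Q 252.48.0.0: descend 111111000011 ; hops seen [H5,H4,H6] ; pick H6
  add 128.0.0.0/1 -> H3 at depth 1

== LOOKUPS ==
["no-route","H5","H5","no-route","H5","H6","H3","H4","H1","H6","H6"]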